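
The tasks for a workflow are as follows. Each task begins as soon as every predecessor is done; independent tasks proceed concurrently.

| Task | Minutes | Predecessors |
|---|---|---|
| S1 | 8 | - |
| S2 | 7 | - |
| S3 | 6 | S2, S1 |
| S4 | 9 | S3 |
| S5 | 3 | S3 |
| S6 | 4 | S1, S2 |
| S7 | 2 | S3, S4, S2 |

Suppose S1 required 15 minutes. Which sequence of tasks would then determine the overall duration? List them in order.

As given, the longest chain is S1→S3→S4→S7 = 8+6+9+2 = 25, so the finish is 25 minutes.
S1 is on the critical path; changing it to 15 makes that path 32 minutes.
No other chain overtakes it, so the finish is 32 minutes.

S1, S3, S4, S7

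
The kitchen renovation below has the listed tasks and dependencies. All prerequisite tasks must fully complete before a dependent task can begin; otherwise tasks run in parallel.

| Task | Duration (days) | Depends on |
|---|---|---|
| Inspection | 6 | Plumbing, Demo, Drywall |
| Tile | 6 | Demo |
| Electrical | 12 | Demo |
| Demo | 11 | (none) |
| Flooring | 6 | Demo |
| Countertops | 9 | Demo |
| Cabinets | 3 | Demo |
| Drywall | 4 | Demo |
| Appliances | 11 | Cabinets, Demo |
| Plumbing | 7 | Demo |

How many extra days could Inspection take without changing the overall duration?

1

Critical path: Demo→Cabinets→Appliances = 11+3+11 = 25, so the finish is 25 days.
Longest path through Inspection: 24 days (earliest finish 24, latest finish 25).
Float = 25 − 24 = 1.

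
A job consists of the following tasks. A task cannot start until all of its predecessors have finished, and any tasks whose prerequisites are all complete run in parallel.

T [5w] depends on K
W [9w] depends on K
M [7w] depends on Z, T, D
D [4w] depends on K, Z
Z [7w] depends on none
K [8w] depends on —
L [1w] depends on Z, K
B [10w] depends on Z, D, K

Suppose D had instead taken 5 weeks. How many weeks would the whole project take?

The binding path is K→D→B = 8+4+10 = 22; finish at 22 weeks.
D is on the critical path; changing it to 5 makes that path 23 weeks.
That remains the longest chain; total 23 weeks.

23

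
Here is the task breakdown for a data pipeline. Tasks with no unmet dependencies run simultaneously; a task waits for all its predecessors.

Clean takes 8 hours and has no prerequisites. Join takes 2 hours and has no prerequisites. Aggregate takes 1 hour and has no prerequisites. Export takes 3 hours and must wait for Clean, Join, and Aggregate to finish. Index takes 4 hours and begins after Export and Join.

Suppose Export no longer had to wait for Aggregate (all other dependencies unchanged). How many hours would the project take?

15

Original critical path: Clean→Export→Index = 8+3+4 = 15 ⇒ 15 hours.
Dropping Aggregate→Export doesn't change Export's earliest start (8); another predecessor still binds.
The longest chain is now Clean→Export→Index = 8+3+4 = 15, so the project takes 15 hours.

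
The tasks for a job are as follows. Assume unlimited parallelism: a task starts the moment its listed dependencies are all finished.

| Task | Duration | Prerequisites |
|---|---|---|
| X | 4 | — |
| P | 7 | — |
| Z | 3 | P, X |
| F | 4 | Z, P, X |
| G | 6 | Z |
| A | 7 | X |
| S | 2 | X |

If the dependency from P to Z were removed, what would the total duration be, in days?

13

Before: longest chain P→Z→G = 7+3+6 = 16, finish 16.
Without P→Z, Z's earliest start moves from 7 to 4.
After: X→Z→G = 4+3+6 = 13 → 13 days.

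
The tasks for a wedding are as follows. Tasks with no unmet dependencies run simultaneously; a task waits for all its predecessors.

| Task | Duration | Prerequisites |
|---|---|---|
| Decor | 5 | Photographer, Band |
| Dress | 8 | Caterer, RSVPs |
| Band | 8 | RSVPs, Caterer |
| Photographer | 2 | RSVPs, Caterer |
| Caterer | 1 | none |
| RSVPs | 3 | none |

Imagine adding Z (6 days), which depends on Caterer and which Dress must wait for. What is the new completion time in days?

Originally the schedule takes 16 days.
With Z inserted, Dress now waits for max(Caterer, RSVPs, Z).
New critical path: RSVPs→Band→Decor = 3+8+5 = 16 ⇒ 16 days.

16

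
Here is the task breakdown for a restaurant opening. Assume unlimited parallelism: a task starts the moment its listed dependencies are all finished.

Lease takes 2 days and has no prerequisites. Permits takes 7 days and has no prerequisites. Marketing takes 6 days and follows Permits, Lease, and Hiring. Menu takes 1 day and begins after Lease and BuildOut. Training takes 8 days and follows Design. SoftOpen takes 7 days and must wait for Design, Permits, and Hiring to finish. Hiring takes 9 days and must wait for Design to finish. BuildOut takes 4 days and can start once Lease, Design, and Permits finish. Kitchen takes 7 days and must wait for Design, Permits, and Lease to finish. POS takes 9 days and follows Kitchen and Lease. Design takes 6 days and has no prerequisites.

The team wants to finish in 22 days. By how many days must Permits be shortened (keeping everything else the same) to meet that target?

Current finish: 23 days; target: 22.
Permits is on every critical path, so each day cut from Permits cuts the finish by one (this holds down to a finish of 22).
Need 23 − 22 = 1 day off Permits → Permits becomes 6 days, finish becomes 22.

1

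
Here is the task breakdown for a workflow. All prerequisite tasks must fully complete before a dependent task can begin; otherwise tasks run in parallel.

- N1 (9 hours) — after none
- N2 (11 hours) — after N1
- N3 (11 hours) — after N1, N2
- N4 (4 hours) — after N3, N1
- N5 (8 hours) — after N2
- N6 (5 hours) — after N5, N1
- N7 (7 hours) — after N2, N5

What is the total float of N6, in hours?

Critical path: N1→N2→N3→N4 = 9+11+11+4 = 35, so the finish is 35 hours.
Longest path through N6: 33 hours (earliest finish 33, latest finish 35).
So N6 can slip 35 − 33 = 2 hours.

2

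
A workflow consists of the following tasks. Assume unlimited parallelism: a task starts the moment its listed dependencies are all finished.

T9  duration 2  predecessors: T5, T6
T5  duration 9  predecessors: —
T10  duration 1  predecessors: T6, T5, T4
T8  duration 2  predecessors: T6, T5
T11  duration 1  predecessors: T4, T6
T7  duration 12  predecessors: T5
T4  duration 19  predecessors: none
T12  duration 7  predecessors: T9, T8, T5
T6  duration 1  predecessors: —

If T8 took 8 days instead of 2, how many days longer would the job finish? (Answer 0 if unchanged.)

3

The binding path is T5→T7 = 9+12 = 21; finish at 21 days.
T8 is off the critical path — its longest chain is 18 days, giving 3 of slack.
The binding chain switches to T5→T8→T12 = 9+8+7 = 24; finish 24 days.
Change in finish: 24 − 21 = +3 days.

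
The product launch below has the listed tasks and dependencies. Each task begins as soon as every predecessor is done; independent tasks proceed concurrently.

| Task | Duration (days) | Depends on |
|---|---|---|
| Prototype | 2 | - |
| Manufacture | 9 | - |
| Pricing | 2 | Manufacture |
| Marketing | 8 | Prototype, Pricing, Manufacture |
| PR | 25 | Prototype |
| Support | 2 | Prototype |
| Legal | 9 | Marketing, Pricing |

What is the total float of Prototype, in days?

The longest chain is Manufacture→Pricing→Marketing→Legal = 9+2+8+9 = 28; overall finish 28 days.
Prototype finishes as early as 2 and must finish by 3.
Slack of Prototype = 1 − 0 = 1 day.

1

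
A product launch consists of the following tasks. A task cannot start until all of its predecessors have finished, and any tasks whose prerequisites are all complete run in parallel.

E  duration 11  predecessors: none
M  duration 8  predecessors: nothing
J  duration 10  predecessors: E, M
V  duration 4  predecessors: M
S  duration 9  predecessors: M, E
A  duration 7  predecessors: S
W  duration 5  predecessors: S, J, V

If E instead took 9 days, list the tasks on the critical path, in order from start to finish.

Critical path before the change: E→S→A = 11+9+7 = 27 giving 27 days.
E is on the critical path; changing it to 9 makes that path 25 days.
That remains the longest chain; total 25 days.

E, S, A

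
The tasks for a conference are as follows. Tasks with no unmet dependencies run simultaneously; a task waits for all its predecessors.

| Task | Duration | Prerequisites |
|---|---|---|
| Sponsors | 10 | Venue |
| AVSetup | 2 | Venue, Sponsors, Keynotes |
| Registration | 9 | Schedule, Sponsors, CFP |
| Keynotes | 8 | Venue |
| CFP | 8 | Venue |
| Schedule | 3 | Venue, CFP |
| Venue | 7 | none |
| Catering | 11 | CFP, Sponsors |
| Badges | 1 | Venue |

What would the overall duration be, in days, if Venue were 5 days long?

Actual critical path: Venue→Sponsors→Catering = 7+10+11 = 28 ⇒ 28 days.
Since Venue is critical, the -2 change carries straight to that chain (now 26 days).
No other chain overtakes it, so the finish is 26 days.

26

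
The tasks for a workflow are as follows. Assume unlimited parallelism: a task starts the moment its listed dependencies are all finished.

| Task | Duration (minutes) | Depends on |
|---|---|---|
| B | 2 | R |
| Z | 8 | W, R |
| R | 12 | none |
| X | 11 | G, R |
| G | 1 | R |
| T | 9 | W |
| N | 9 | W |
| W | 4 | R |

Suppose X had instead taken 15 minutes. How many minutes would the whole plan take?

The binding path is R→W→N = 12+4+9 = 25; finish at 25 minutes.
X has 1 minute of float (longest path through it is 24).
Now R→G→X = 12+1+15 = 28 is longest, so the finish becomes 28 minutes.

28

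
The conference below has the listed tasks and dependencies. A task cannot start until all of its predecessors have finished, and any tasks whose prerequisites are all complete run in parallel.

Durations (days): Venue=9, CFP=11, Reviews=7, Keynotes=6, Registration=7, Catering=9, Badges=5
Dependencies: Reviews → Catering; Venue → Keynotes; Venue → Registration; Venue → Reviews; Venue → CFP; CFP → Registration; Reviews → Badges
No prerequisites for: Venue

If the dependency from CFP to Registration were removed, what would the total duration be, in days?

25

With the dependency in place, Venue→CFP→Registration = 9+11+7 = 27 sets the finish at 27 days.
Without CFP→Registration, Registration's earliest start moves from 20 to 9.
New critical path: Venue→Reviews→Catering = 9+7+9 = 25 ⇒ 25 days.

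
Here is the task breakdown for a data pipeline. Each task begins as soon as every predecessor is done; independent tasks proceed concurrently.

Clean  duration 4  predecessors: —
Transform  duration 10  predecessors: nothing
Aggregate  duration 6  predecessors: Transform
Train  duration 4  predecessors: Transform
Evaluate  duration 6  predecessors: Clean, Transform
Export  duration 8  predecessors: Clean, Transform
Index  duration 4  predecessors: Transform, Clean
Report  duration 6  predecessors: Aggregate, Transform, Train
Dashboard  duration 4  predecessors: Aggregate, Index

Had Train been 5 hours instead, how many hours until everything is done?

Critical path before the change: Transform→Aggregate→Report = 10+6+6 = 22 giving 22 hours.
Train is off the critical path — its longest chain is 20 hours, giving 2 of slack.
No other chain overtakes it, so the finish is 22 hours.

22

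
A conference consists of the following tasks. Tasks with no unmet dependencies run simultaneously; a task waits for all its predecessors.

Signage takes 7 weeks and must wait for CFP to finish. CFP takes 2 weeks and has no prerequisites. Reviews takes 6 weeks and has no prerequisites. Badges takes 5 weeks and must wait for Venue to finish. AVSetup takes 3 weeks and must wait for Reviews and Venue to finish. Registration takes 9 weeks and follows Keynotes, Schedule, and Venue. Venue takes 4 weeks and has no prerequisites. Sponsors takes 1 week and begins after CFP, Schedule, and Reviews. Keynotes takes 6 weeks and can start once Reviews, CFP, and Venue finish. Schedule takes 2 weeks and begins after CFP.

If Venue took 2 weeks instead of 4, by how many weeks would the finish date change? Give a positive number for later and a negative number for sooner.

0

The binding path is Reviews→Keynotes→Registration = 6+6+9 = 21; finish at 21 weeks.
The longest path through Venue is only 19 weeks, so Venue has float 2.
The critical path is still Reviews→Keynotes→Registration; finish is now 21 weeks.
Change in finish: 21 − 21 = +0 weeks.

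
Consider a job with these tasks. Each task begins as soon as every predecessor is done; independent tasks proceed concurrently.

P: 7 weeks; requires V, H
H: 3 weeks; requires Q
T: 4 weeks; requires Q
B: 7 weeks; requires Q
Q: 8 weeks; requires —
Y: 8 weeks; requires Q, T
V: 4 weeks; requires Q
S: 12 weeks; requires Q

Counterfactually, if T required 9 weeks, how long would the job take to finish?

As given, the longest chain is Q→T→Y = 8+4+8 = 20, so the finish is 20 weeks.
Since T is critical, the +5 change carries straight to that chain (now 25 weeks).
No other chain overtakes it, so the finish is 25 weeks.

25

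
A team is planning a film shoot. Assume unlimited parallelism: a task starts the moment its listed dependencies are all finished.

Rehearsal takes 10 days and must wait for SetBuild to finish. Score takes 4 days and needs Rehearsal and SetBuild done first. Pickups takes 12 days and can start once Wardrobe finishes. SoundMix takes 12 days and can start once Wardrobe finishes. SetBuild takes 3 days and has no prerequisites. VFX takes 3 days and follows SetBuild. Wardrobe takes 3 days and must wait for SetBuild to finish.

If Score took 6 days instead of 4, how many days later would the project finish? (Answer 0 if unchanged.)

1

The binding path is SetBuild→Wardrobe→Pickups = 3+3+12 = 18; finish at 18 days.
The longest path through Score is only 17 days, so Score has float 1.
New critical path: SetBuild→Rehearsal→Score = 3+10+6 = 19 ⇒ 19 days.
Change in finish: 19 − 18 = +1 days.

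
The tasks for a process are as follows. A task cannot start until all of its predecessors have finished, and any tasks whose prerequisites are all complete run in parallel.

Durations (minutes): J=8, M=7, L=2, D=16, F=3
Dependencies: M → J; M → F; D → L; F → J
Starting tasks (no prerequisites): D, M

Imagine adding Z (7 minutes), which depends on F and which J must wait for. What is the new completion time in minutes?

Originally the project takes 18 minutes.
With Z inserted, J now waits for max(F, M, Z).
New critical path: M→F→Z→J = 7+3+7+8 = 25 ⇒ 25 minutes.

25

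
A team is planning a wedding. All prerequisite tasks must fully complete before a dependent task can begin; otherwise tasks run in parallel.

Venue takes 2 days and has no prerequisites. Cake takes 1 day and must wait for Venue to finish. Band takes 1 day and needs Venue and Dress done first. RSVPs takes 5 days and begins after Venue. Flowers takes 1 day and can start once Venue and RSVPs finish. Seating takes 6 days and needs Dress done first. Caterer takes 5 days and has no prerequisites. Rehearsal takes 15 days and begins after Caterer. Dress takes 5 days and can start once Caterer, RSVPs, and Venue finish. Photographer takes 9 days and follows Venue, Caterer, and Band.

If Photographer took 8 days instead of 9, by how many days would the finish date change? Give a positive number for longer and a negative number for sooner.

-1

The binding path is Venue→RSVPs→Dress→Band→Photographer = 2+5+5+1+9 = 22; finish at 22 days.
Since Photographer is critical, the -1 change carries straight to that chain (now 21 days).
The critical path is still Venue→RSVPs→Dress→Band→Photographer; finish is now 21 days.
Change in finish: 21 − 22 = -1 days.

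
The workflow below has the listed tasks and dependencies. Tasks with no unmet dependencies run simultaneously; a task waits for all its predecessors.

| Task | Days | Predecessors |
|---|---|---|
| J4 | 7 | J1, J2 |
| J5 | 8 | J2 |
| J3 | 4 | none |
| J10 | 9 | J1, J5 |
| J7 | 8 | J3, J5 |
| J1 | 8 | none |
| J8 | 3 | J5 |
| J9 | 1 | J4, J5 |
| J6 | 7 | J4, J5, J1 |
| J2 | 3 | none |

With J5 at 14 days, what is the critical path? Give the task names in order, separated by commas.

As given, the longest chain is J1→J4→J6 = 8+7+7 = 22, so the finish is 22 days.
The longest path through J5 is only 20 days, so J5 has float 2.
The binding chain switches to J2→J5→J10 = 3+14+9 = 26; finish 26 days.

J2, J5, J10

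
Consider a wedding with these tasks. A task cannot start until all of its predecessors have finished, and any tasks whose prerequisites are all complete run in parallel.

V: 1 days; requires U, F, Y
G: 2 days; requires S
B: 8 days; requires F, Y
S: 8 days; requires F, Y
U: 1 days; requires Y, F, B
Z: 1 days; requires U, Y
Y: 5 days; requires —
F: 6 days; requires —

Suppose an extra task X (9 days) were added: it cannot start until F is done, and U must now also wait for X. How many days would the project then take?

Originally the project takes 16 days.
With X inserted, U now waits for max(Y, F, B, X).
New critical path: F→X→U→Z = 6+9+1+1 = 17 ⇒ 17 days.

17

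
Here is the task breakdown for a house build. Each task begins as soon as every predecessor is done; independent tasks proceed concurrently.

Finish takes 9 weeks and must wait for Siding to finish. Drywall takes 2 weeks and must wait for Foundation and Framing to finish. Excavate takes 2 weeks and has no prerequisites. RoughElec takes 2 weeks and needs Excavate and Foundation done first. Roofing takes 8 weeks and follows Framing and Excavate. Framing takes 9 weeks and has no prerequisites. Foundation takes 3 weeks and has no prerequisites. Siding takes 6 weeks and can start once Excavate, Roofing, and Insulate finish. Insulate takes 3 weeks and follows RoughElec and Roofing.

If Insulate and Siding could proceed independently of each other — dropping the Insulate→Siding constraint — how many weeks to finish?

32

With the dependency in place, Framing→Roofing→Insulate→Siding→Finish = 9+8+3+6+9 = 35 sets the finish at 35 weeks.
Without Insulate→Siding, Siding's earliest start moves from 20 to 17.
After: Framing→Roofing→Siding→Finish = 9+8+6+9 = 32 → 32 weeks.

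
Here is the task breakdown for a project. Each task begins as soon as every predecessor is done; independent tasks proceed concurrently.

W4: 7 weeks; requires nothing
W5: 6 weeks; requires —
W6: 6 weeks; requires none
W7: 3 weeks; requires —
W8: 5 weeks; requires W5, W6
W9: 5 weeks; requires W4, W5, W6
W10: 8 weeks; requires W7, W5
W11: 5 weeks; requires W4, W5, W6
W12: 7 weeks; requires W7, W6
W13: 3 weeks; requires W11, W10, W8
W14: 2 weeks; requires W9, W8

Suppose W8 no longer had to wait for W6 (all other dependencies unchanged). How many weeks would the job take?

17

With the dependency in place, W5→W10→W13 = 6+8+3 = 17 sets the finish at 17 weeks.
Dropping W6→W8 doesn't change W8's earliest start (6); another predecessor still binds.
After: W5→W10→W13 = 6+8+3 = 17 → 17 weeks.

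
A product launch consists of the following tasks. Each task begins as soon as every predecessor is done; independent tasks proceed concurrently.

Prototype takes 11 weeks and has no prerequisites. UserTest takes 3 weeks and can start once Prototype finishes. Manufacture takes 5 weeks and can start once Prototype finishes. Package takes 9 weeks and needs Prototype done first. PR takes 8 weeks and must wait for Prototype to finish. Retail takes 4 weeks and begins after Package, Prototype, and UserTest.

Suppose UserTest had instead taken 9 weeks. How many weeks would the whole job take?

24

Actual critical path: Prototype→Package→Retail = 11+9+4 = 24 ⇒ 24 weeks.
The longest path through UserTest is only 18 weeks, so UserTest has float 6.
New critical path: Prototype→UserTest→Retail = 11+9+4 = 24 ⇒ 24 weeks.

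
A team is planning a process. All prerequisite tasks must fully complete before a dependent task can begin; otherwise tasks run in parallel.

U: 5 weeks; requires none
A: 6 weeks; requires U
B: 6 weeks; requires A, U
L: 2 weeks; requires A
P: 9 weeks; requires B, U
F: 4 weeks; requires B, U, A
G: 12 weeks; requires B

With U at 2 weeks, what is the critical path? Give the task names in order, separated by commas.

U, A, B, G

Baseline: U→A→B→G = 5+6+6+12 = 29 → 29 weeks.
Since U is critical, the -3 change carries straight to that chain (now 26 weeks).
The critical path is still U→A→B→G; finish is now 26 weeks.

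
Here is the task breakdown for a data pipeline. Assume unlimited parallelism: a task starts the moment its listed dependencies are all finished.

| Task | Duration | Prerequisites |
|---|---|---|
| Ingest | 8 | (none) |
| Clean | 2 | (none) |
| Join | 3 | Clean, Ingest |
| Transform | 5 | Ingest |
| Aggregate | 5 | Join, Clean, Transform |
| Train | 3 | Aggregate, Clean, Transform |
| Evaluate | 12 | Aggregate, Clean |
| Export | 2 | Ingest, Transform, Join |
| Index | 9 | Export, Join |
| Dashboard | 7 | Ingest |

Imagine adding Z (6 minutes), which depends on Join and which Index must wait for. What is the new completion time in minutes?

Originally the project takes 30 minutes.
With Z inserted, Index now waits for max(Export, Join, Z).
New critical path: Ingest→Transform→Aggregate→Evaluate = 8+5+5+12 = 30 ⇒ 30 minutes.

30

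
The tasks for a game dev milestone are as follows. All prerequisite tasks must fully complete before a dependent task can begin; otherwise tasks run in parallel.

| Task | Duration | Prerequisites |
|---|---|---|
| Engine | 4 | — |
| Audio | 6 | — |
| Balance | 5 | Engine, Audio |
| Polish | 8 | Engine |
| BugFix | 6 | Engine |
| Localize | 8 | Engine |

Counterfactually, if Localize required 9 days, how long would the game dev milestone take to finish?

The binding path is Engine→Localize = 4+8 = 12; finish at 12 days.
Since Localize is critical, the +1 change carries straight to that chain (now 13 days).
That remains the longest chain; total 13 days.

13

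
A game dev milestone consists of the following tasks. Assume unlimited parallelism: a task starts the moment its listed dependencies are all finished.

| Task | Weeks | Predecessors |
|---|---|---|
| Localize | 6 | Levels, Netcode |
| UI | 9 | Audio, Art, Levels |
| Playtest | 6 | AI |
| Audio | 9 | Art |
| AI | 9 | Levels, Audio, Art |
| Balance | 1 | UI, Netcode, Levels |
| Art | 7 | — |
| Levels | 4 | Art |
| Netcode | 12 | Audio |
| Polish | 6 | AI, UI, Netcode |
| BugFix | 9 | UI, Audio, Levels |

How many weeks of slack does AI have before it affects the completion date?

The longest chain is Art→Audio→UI→BugFix = 7+9+9+9 = 34; overall finish 34 weeks.
Longest path through AI: 31 weeks (earliest finish 25, latest finish 28).
Float = 34 − 31 = 3.

3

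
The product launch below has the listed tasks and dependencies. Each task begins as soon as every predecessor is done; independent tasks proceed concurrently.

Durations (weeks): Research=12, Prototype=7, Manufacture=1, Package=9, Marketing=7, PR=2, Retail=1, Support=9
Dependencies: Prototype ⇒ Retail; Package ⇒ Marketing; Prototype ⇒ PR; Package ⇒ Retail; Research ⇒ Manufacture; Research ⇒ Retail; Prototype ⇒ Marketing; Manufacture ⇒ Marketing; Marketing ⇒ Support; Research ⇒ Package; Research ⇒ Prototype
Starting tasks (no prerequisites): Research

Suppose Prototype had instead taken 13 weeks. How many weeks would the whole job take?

As given, the longest chain is Research→Package→Marketing→Support = 12+9+7+9 = 37, so the finish is 37 weeks.
Prototype is off the critical path — its longest chain is 35 weeks, giving 2 of slack.
New critical path: Research→Prototype→Marketing→Support = 12+13+7+9 = 41 ⇒ 41 weeks.

41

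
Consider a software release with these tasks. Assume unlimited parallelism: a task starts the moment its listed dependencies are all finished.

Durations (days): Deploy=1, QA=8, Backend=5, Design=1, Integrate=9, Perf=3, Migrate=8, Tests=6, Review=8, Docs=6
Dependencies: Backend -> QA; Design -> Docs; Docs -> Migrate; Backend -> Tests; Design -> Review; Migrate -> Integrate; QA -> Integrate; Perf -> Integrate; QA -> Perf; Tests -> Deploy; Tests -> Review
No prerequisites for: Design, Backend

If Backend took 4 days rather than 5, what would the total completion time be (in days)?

The binding path is Backend→QA→Perf→Integrate = 5+8+3+9 = 25; finish at 25 days.
Since Backend is critical, the -1 change carries straight to that chain (now 24 days).
The binding chain switches to Design→Docs→Migrate→Integrate = 1+6+8+9 = 24; finish 24 days.

24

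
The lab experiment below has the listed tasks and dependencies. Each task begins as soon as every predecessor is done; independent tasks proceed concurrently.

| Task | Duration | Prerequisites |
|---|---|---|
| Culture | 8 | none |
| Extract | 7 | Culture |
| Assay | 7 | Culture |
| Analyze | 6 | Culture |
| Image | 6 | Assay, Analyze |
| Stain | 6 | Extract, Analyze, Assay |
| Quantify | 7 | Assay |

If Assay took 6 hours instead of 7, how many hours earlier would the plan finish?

As given, the longest chain is Culture→Assay→Quantify = 8+7+7 = 22, so the finish is 22 hours.
Since Assay is critical, the -1 change carries straight to that chain (now 21 hours).
Now Culture→Extract→Stain = 8+7+6 = 21 is longest, so the finish becomes 21 hours.
Change in finish: 21 − 22 = -1 hours.

1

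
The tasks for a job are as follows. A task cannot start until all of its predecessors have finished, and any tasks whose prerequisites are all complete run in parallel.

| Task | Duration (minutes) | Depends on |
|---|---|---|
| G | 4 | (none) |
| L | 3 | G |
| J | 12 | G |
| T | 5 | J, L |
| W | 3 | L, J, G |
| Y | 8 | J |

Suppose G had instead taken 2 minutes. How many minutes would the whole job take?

As given, the longest chain is G→J→Y = 4+12+8 = 24, so the finish is 24 minutes.
G is on the critical path; changing it to 2 makes that path 22 minutes.
That remains the longest chain; total 22 minutes.

22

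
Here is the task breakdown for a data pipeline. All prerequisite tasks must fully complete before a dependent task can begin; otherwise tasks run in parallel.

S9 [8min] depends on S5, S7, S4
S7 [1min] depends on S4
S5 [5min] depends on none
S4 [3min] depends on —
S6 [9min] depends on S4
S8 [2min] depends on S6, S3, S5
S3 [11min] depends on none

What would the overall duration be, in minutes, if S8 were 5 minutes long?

17

Baseline: S4→S6→S8 = 3+9+2 = 14 → 14 minutes.
S8 is on the critical path; changing it to 5 makes that path 17 minutes.
That remains the longest chain; total 17 minutes.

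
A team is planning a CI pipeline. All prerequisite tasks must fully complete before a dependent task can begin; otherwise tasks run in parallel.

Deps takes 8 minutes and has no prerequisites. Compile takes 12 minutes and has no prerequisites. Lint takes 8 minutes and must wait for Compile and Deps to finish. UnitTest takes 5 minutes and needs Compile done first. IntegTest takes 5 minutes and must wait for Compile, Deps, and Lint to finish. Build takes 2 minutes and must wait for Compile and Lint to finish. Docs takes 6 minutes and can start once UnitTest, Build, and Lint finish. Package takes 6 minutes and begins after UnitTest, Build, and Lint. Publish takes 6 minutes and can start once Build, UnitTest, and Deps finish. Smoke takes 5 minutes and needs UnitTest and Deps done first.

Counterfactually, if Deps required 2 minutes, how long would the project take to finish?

28

Critical path before the change: Compile→Lint→Build→Docs = 12+8+2+6 = 28 giving 28 minutes.
Deps is off the critical path — its longest chain is 24 minutes, giving 4 of slack.
That remains the longest chain; total 28 minutes.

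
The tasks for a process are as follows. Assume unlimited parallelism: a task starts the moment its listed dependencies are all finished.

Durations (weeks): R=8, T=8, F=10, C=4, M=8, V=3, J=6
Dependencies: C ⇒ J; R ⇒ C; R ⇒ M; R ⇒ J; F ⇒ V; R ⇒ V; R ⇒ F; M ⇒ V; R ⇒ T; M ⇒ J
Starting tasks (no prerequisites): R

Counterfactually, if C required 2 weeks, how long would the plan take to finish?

Critical path before the change: R→M→J = 8+8+6 = 22 giving 22 weeks.
C has 4 weeks of float (longest path through it is 18).
That remains the longest chain; total 22 weeks.

22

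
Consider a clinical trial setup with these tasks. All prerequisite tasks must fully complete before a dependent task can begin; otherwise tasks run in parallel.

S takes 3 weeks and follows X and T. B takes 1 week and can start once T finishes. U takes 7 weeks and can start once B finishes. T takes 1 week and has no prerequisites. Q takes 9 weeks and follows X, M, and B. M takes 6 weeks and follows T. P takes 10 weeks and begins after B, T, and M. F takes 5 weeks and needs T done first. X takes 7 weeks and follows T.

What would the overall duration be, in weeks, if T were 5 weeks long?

21

Actual critical path: T→M→P = 1+6+10 = 17 ⇒ 17 weeks.
T lies on that path, so at 5 weeks the path becomes 21 weeks.
The critical path is still T→M→P; finish is now 21 weeks.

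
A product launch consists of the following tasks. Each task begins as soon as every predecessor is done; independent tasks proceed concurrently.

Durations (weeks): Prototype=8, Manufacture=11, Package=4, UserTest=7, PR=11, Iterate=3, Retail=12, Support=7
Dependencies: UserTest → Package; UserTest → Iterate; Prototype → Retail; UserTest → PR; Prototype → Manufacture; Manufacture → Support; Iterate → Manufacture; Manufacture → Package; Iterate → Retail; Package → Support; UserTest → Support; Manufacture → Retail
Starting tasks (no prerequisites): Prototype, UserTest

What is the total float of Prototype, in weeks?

The longest chain is UserTest→Iterate→Manufacture→Retail = 7+3+11+12 = 33; overall finish 33 weeks.
Longest path through Prototype: 31 weeks (earliest finish 8, latest finish 10).
So Prototype can slip 10 − 8 = 2 weeks.

2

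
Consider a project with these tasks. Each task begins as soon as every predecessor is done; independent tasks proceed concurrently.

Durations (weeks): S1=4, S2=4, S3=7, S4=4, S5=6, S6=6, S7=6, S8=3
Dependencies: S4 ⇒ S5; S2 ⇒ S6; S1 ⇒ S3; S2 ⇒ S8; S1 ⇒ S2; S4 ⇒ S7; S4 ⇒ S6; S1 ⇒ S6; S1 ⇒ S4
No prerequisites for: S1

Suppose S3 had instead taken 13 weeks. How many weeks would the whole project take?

17

The binding path is S1→S2→S6 = 4+4+6 = 14; finish at 14 weeks.
S3 is off the critical path — its longest chain is 11 weeks, giving 3 of slack.
New critical path: S1→S3 = 4+13 = 17 ⇒ 17 weeks.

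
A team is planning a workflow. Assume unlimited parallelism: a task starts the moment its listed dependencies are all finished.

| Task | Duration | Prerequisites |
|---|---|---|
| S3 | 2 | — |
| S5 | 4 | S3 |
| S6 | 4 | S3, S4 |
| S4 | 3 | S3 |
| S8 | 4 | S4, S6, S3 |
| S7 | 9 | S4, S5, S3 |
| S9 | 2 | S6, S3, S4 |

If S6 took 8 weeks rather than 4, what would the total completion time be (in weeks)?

17

As given, the longest chain is S3→S5→S7 = 2+4+9 = 15, so the finish is 15 weeks.
The longest path through S6 is only 13 weeks, so S6 has float 2.
Now S3→S4→S6→S8 = 2+3+8+4 = 17 is longest, so the finish becomes 17 weeks.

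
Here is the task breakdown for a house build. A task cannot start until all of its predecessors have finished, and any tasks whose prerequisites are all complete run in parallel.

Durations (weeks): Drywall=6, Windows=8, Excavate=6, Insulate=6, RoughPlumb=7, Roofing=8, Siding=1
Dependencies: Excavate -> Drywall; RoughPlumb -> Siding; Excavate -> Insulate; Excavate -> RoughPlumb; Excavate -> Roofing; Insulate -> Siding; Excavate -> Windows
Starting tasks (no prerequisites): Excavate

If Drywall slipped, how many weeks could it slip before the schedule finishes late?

2

Excavate→Roofing = 6+8 = 14 sets the makespan at 14 weeks.
Longest path through Drywall: 12 weeks (earliest finish 12, latest finish 14).
Float = 14 − 12 = 2.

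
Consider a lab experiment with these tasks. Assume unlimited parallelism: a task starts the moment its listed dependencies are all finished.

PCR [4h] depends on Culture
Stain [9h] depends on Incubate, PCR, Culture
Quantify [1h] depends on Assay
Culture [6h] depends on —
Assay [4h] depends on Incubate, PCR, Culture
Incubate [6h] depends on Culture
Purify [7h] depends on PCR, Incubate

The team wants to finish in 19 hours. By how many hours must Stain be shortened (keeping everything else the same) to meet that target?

Current finish: 21 hours; target: 19.
Stain is on every critical path, so each hour cut from Stain cuts the finish by one (this holds down to a finish of 19).
Need 21 − 19 = 2 hours off Stain → Stain becomes 7 hours, finish becomes 19.

2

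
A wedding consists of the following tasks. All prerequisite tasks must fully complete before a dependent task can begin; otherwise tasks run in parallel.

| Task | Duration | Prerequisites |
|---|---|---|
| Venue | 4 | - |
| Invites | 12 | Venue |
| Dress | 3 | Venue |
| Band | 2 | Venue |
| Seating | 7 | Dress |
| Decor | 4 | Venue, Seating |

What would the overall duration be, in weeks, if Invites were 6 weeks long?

The binding path is Venue→Dress→Seating→Decor = 4+3+7+4 = 18; finish at 18 weeks.
Invites has 2 weeks of float (longest path through it is 16).
The critical path is still Venue→Dress→Seating→Decor; finish is now 18 weeks.

18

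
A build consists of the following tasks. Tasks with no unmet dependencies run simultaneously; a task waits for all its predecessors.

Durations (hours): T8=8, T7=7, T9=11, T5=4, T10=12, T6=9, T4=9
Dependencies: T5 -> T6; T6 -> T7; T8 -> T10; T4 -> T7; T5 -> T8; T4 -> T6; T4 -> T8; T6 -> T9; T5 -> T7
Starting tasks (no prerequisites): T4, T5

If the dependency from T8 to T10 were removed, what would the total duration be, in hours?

Before: longest chain T4→T6→T9 = 9+9+11 = 29, finish 29.
Without T8→T10, T10's earliest start moves from 17 to 0.
After: T4→T6→T9 = 9+9+11 = 29 → 29 hours.

29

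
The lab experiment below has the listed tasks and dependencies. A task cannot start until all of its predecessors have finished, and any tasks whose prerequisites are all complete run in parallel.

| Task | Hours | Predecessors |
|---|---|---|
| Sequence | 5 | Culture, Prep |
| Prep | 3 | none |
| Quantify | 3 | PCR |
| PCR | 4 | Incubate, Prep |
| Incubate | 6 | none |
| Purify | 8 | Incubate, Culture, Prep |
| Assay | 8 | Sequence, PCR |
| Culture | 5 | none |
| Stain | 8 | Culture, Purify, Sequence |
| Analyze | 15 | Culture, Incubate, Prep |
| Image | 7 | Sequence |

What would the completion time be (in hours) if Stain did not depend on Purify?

Original critical path: Incubate→Purify→Stain = 6+8+8 = 22 ⇒ 22 hours.
Without Purify→Stain, Stain's earliest start moves from 14 to 10.
The longest chain is now Incubate→Analyze = 6+15 = 21, so the schedule takes 21 hours.

21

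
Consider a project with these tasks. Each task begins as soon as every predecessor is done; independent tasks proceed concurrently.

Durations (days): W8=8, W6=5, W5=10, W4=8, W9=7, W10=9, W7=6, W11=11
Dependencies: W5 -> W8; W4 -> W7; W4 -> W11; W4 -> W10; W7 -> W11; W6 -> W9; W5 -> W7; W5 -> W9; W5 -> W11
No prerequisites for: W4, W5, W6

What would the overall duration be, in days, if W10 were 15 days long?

As given, the longest chain is W5→W7→W11 = 10+6+11 = 27, so the finish is 27 days.
The longest path through W10 is only 17 days, so W10 has float 10.
The critical path is still W5→W7→W11; finish is now 27 days.

27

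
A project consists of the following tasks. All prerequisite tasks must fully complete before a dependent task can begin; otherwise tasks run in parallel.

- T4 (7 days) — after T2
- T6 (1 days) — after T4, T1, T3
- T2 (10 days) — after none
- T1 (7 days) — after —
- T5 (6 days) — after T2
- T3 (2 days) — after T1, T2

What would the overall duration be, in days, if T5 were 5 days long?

18

The binding path is T2→T4→T6 = 10+7+1 = 18; finish at 18 days.
T5 has 2 days of float (longest path through it is 16).
No other chain overtakes it, so the finish is 18 days.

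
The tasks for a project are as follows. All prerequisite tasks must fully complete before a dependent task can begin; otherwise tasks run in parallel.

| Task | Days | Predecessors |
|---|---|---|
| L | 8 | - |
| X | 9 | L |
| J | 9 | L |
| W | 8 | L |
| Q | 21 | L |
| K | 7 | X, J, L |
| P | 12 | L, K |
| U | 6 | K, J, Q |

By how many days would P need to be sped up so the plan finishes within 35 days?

1

Current finish: 36 days; target: 35.
P is on every critical path, so each day cut from P cuts the finish by one (this holds down to a finish of 35).
Need 36 − 35 = 1 day off P → P becomes 11 days, finish becomes 35.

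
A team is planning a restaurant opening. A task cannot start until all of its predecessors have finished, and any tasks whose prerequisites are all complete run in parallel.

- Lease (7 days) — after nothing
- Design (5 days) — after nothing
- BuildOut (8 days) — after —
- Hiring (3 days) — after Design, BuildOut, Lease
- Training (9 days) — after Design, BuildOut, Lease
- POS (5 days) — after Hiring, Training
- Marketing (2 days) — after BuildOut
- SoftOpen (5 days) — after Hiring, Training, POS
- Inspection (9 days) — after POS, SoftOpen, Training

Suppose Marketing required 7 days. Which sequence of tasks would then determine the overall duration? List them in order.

BuildOut, Training, POS, SoftOpen, Inspection

As given, the longest chain is BuildOut→Training→POS→SoftOpen→Inspection = 8+9+5+5+9 = 36, so the finish is 36 days.
Marketing has 26 days of float (longest path through it is 10).
No other chain overtakes it, so the finish is 36 days.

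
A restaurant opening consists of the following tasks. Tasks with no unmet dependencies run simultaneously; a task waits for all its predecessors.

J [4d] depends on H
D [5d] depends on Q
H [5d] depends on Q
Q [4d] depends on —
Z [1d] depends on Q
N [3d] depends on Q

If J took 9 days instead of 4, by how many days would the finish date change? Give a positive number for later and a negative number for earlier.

Baseline: Q→H→J = 4+5+4 = 13 → 13 days.
J is on the critical path; changing it to 9 makes that path 18 days.
No other chain overtakes it, so the finish is 18 days.
Change in finish: 18 − 13 = +5 days.

5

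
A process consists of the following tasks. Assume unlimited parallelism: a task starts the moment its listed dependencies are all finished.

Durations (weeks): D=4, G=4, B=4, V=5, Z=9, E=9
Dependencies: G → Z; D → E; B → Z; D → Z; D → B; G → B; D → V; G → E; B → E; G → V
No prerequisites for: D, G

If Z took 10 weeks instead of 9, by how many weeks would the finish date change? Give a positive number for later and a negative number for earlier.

Critical path before the change: D→B→Z = 4+4+9 = 17 giving 17 weeks.
Z is on the critical path; changing it to 10 makes that path 18 weeks.
The critical path is still D→B→Z; finish is now 18 weeks.
Change in finish: 18 − 17 = +1 weeks.

1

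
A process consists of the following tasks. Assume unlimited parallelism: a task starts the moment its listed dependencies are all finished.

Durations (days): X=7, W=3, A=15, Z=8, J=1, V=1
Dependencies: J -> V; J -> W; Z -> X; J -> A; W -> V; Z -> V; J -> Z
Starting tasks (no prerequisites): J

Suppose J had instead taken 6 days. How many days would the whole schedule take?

21

As given, the longest chain is J→A = 1+15 = 16, so the finish is 16 days.
J lies on that path, so at 6 days the path becomes 21 days.
That remains the longest chain; total 21 days.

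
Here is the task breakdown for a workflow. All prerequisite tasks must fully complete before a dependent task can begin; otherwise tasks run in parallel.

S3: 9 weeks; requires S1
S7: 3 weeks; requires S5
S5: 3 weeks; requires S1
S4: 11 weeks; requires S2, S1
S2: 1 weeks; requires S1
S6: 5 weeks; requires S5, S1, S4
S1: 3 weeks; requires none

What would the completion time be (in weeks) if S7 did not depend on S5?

With the dependency in place, S1→S2→S4→S6 = 3+1+11+5 = 20 sets the finish at 20 weeks.
Without S5→S7, S7's earliest start moves from 6 to 0.
After: S1→S2→S4→S6 = 3+1+11+5 = 20 → 20 weeks.

20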